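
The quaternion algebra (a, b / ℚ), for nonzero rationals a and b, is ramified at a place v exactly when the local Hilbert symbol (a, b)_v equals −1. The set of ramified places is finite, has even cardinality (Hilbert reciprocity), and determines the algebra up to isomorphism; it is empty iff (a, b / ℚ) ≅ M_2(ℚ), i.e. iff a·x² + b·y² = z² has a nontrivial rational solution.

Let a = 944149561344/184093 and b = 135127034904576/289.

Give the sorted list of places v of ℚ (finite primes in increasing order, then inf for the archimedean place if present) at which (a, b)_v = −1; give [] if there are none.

[11, 13, 23, 29, 37, 41]

(a, b) ≡ (2312167, 8247499689) mod (ℚ^×)²; places V = {2, 3, 7, 11, 13, 17, 19, 23, 29, 37, 41, ∞}.
(a,b)_37: α=1, u≡8; β=1, v≡7 (mod 37); (8|37)=-1, (7|37)=+1; sign (−1)^0·-1^1·+1^1 = -1.
(a,b)_2: α=16, β=14; u≡7, v≡1 (mod 8); ε(u)ε(v)=1·0, αω(v)=16·0, βω(u)=14·0; sum ≡ 0  ⇒  +1.
(a,b)_19: α=1, u≡1; β=1, v≡15 (mod 19); (1|19)=+1, (15|19)=-1; sign (−1)^1·+1^1·-1^1 = +1.
(a,b)_11: α=1, u≡1; β=1, v≡1 (mod 11); (1|11)=+1, (1|11)=+1; sign (−1)^1·+1^1·+1^1 = -1.
(a,b)_29: α=0, u≡19; β=1, v≡8 (mod 29); (19|29)=-1, (8|29)=-1; sign (−1)^0·-1^1·-1^0 = -1.
(a,b)_13: α=-1, u≡7; β=1, v≡1 (mod 13); (7|13)=-1, (1|13)=+1; sign (−1)^0·-1^1·+1^-1 = -1.
(a,b)_∞: sgn(2312167)=+, sgn(8247499689)=+, so +1.
(a,b)_41: α=0, u≡35; β=1, v≡13 (mod 41); (35|41)=-1, (13|41)=-1; sign (−1)^0·-1^1·-1^0 = -1.
(a,b)_3: α=4, u≡1; β=1, v≡1 (mod 3); (1|3)=+1, (1|3)=+1; sign (−1)^0·+1^1·+1^4 = +1.
(a,b)_17: α=-2, u≡6; β=-2, v≡15 (mod 17); (6|17)=-1, (15|17)=+1; sign (−1)^0·-1^-2·+1^-2 = +1.
(a,b)_23: α=1, u≡11; β=1, v≡11 (mod 23); (11|23)=-1, (11|23)=-1; sign (−1)^1·-1^1·-1^1 = -1.
(a,b)_7: α=-2, u≡2; β=0, v≡4 (mod 7); (2|7)=+1, (4|7)=+1; sign (−1)^0·+1^0·+1^-2 = +1.
Ram(2312167, 8247499689) = {11, 13, 23, 29, 37, 41}; no ℚ_11-point on the conic.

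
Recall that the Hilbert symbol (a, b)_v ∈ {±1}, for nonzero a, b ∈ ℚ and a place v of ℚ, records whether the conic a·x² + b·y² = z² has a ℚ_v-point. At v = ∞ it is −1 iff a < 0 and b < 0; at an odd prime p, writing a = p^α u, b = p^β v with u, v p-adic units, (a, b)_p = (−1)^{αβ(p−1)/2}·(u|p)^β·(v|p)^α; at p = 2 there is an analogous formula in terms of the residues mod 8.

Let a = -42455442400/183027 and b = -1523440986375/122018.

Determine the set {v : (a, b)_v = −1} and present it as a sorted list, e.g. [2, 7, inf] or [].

Mod squares: a ≡ -138, b ≡ -21390. Check v ∈ {∞, 2, 3, 5, 7, 11, 13, 19, 23, 31}.
v=31: a=31^2·(≡24), b=31^3·(≡3) mod 31; (24|31)=-1, (3|31)=-1; (−1)^{2·3·15}·(-1)^3·(-1)^2 = -1.
v=5: a=5^2·(≡2), b=5^3·(≡3) mod 5; (2|5)=-1, (3|5)=-1; (−1)^{2·3·2}·(-1)^3·(-1)^2 = -1.
v=7: a=7^4·(≡4), b=7^2·(≡2) mod 7; (4|7)=+1, (2|7)=+1; (−1)^{4·2·3}·(+1)^2·(+1)^4 = +1.
v=∞: -138 < 0 and -21390 < 0  ⇒  (a,b)_∞ = -1.
v=13: a=13^-2·(≡8), b=13^-2·(≡8) mod 13; (8|13)=-1, (8|13)=-1; (−1)^{-2·-2·6}·(-1)^-2·(-1)^-2 = +1.
v=19: a=19^-2·(≡14), b=19^-2·(≡5) mod 19; (14|19)=-1, (5|19)=+1; (−1)^{-2·-2·9}·(-1)^-2·(+1)^-2 = +1.
v=3: a=3^-1·(≡2), b=3^1·(≡1) mod 3; (2|3)=-1, (1|3)=+1; (−1)^{-1·1·1}·(-1)^1·(+1)^-1 = +1.
v=23: a=23^1·(≡19), b=23^1·(≡1) mod 23; (19|23)=-1, (1|23)=+1; (−1)^{1·1·11}·(-1)^1·(+1)^1 = +1.
v=2: v_2(a)=5, v_2(b)=-1; units ≡ 3, 1 (mod 8); ε·ε+αω+βω = 1·0+5·0+-1·1 ≡ 1  ⇒  (a,b)_2 = -1.
v=11: a=11^0·(≡4), b=11^2·(≡3) mod 11; (4|11)=+1, (3|11)=+1; (−1)^{0·2·5}·(+1)^2·(+1)^0 = +1.
(-138, -21390 / ℚ) ramifies at {2, 5, 31, ∞}: a division algebra.

[2, 5, 31, inf]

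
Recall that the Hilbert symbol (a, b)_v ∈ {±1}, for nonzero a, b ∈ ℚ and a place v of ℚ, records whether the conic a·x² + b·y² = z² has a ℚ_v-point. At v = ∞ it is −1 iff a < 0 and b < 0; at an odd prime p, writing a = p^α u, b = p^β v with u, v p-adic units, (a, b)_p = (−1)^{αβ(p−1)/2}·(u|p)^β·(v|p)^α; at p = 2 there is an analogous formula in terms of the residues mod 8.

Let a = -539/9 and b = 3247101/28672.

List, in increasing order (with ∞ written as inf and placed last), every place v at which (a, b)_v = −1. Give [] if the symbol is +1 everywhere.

[7, 13]

(a, b) ≡ (-11, 3003) mod (ℚ^×)²; places V = {2, 3, 7, 11, 13, 29, ∞}.
(a,b)_29: α=0, u≡11; β=2, v≡6 (mod 29); (11|29)=-1, (6|29)=+1; sign (−1)^0·-1^2·+1^0 = +1.
(a,b)_11: α=1, u≡8; β=1, v≡1 (mod 11); (8|11)=-1, (1|11)=+1; sign (−1)^1·-1^1·+1^1 = +1.
(a,b)_7: α=2, u≡5; β=-1, v≡4 (mod 7); (5|7)=-1, (4|7)=+1; sign (−1)^0·-1^-1·+1^2 = -1.
(a,b)_3: α=-2, u≡1; β=3, v≡2 (mod 3); (1|3)=+1, (2|3)=-1; sign (−1)^0·+1^3·-1^-2 = +1.
(a,b)_2: α=0, β=-12; u≡5, v≡3 (mod 8); ε(u)ε(v)=0·1, αω(v)=0·1, βω(u)=-12·1; sum ≡ 0  ⇒  +1.
(a,b)_∞: sgn(-11)=−, sgn(3003)=+, so +1.
(a,b)_13: α=0, u≡8; β=1, v≡3 (mod 13); (8|13)=-1, (3|13)=+1; sign (−1)^0·-1^1·+1^0 = -1.
Ram(-11, 3003) = {7, 13}; no ℚ_7-point on the conic.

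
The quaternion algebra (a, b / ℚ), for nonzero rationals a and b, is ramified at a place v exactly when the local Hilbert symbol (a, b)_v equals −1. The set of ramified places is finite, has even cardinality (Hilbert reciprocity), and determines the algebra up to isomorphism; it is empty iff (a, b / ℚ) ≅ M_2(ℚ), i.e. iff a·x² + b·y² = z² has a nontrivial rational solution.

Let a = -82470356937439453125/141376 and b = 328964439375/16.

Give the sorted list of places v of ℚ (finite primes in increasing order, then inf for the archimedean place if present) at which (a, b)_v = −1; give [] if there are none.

[2, 5, 13, 17]

(a, b) ≡ (-5, 663) mod (ℚ^×)²; places V = {2, 3, 5, 11, 13, 17, 47, ∞}.
(a,b)_2: α=-6, β=-4; u≡3, v≡7 (mod 8); ε(u)ε(v)=1·1, αω(v)=-6·0, βω(u)=-4·1; sum ≡ 1  ⇒  -1.
(a,b)_13: α=2, u≡8; β=1, v≡1 (mod 13); (8|13)=-1, (1|13)=+1; sign (−1)^0·-1^1·+1^2 = -1.
(a,b)_47: α=-2, u≡28; β=0, v≡41 (mod 47); (28|47)=+1, (41|47)=-1; sign (−1)^0·+1^0·-1^-2 = +1.
(a,b)_5: α=9, u≡1; β=4, v≡3 (mod 5); (1|5)=+1, (3|5)=-1; sign (−1)^0·+1^4·-1^9 = -1.
(a,b)_17: α=2, u≡11; β=1, v≡11 (mod 17); (11|17)=-1, (11|17)=-1; sign (−1)^0·-1^1·-1^2 = -1.
(a,b)_3: α=10, u≡1; β=9, v≡2 (mod 3); (1|3)=+1, (2|3)=-1; sign (−1)^0·+1^9·-1^10 = +1.
(a,b)_11: α=4, u≡6; β=2, v≡5 (mod 11); (6|11)=-1, (5|11)=+1; sign (−1)^0·-1^2·+1^4 = +1.
(a,b)_∞: sgn(-5)=−, sgn(663)=+, so +1.
Ram(-5, 663) = {2, 5, 13, 17}; no ℚ_2-point on the conic.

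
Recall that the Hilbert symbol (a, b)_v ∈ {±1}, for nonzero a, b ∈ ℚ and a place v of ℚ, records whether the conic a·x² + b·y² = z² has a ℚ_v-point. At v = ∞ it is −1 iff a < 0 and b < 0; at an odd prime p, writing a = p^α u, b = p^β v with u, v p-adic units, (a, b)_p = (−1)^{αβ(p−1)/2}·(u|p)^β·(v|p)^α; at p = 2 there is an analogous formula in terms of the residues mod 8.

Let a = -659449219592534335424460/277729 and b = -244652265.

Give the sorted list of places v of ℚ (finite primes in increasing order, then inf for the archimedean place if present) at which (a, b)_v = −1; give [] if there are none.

[3, 11, 13, 23, 29, inf]

Mod squares: a ≡ -715, b ≡ -27183585. Check v ∈ {∞, 2, 3, 5, 7, 11, 13, 17, 19, 23, 29, 31}.
v=7: a=7^4·(≡6), b=7^0·(≡3) mod 7; (6|7)=-1, (3|7)=-1; (−1)^{4·0·3}·(-1)^0·(-1)^4 = +1.
v=3: a=3^4·(≡2), b=3^3·(≡2) mod 3; (2|3)=-1, (2|3)=-1; (−1)^{4·3·1}·(-1)^3·(-1)^4 = -1.
v=13: a=13^3·(≡3), b=13^1·(≡6) mod 13; (3|13)=+1, (6|13)=-1; (−1)^{3·1·6}·(+1)^1·(-1)^3 = -1.
v=17: a=17^-2·(≡16), b=17^0·(≡5) mod 17; (16|17)=+1, (5|17)=-1; (−1)^{-2·0·8}·(+1)^0·(-1)^-2 = +1.
v=11: a=11^3·(≡1), b=11^1·(≡5) mod 11; (1|11)=+1, (5|11)=+1; (−1)^{3·1·5}·(+1)^1·(+1)^3 = -1.
v=23: a=23^2·(≡11), b=23^1·(≡8) mod 23; (11|23)=-1, (8|23)=+1; (−1)^{2·1·11}·(-1)^1·(+1)^2 = -1.
v=19: a=19^4·(≡5), b=19^1·(≡17) mod 19; (5|19)=+1, (17|19)=+1; (−1)^{4·1·9}·(+1)^1·(+1)^4 = +1.
v=31: a=31^-2·(≡30), b=31^0·(≡14) mod 31; (30|31)=-1, (14|31)=+1; (−1)^{-2·0·15}·(-1)^0·(+1)^-2 = +1.
v=29: a=29^2·(≡27), b=29^1·(≡18) mod 29; (27|29)=-1, (18|29)=-1; (−1)^{2·1·14}·(-1)^1·(-1)^2 = -1.
v=2: v_2(a)=2, v_2(b)=0; units ≡ 5, 7 (mod 8); ε·ε+αω+βω = 0·1+2·0+0·1 ≡ 0  ⇒  (a,b)_2 = +1.
v=5: a=5^1·(≡2), b=5^1·(≡2) mod 5; (2|5)=-1, (2|5)=-1; (−1)^{1·1·2}·(-1)^1·(-1)^1 = +1.
v=∞: -715 < 0 and -27183585 < 0  ⇒  (a,b)_∞ = -1.
Ram(-715, -27183585) = {3, 11, 13, 23, 29, ∞}; no ℚ_3-point on the conic.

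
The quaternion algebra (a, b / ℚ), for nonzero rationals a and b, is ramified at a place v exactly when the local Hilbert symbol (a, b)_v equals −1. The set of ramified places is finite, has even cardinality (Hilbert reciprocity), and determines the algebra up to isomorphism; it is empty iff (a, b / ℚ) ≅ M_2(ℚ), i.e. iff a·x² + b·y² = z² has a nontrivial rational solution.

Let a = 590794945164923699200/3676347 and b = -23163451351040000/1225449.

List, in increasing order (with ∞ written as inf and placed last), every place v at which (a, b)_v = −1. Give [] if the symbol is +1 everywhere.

Mod squares: a ≡ 182091, b ≡ -95381. Check v ∈ {∞, 2, 3, 5, 7, 11, 13, 23, 29, 41}.
v=11: a=11^4·(≡7), b=11^3·(≡10) mod 11; (7|11)=-1, (10|11)=-1; (−1)^{4·3·5}·(-1)^3·(-1)^4 = -1.
v=7: a=7^5·(≡2), b=7^2·(≡1) mod 7; (2|7)=+1, (1|7)=+1; (−1)^{5·2·3}·(+1)^2·(+1)^5 = +1.
v=29: a=29^1·(≡17), b=29^1·(≡27) mod 29; (17|29)=-1, (27|29)=-1; (−1)^{1·1·14}·(-1)^1·(-1)^1 = +1.
v=3: a=3^-7·(≡1), b=3^-6·(≡1) mod 3; (1|3)=+1, (1|3)=+1; (−1)^{-7·-6·1}·(+1)^-6·(+1)^-7 = +1.
v=∞: 182091 > 0 and -95381 < 0  ⇒  (a,b)_∞ = +1.
v=41: a=41^-2·(≡33), b=41^-2·(≡38) mod 41; (33|41)=+1, (38|41)=-1; (−1)^{-2·-2·20}·(+1)^-2·(-1)^-2 = +1.
v=2: v_2(a)=16, v_2(b)=16; units ≡ 3, 3 (mod 8); ε·ε+αω+βω = 1·1+16·1+16·1 ≡ 1  ⇒  (a,b)_2 = -1.
v=5: a=5^2·(≡4), b=5^4·(≡4) mod 5; (4|5)=+1, (4|5)=+1; (−1)^{2·4·2}·(+1)^4·(+1)^2 = +1.
v=13: a=13^3·(≡6), b=13^1·(≡6) mod 13; (6|13)=-1, (6|13)=-1; (−1)^{3·1·6}·(-1)^1·(-1)^3 = +1.
v=23: a=23^1·(≡5), b=23^1·(≡2) mod 23; (5|23)=-1, (2|23)=+1; (−1)^{1·1·11}·(-1)^1·(+1)^1 = +1.
|Ram(182091, -95381)| = 2, even; anisotropic at {2, 11}.

[2, 11]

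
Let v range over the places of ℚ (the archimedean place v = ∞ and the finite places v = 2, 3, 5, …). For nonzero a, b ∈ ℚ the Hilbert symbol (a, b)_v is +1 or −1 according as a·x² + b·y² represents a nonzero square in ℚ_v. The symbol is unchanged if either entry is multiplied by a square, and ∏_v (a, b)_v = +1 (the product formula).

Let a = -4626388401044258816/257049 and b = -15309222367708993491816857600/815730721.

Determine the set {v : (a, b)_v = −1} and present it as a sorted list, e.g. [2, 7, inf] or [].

[17, inf]

Mod squares: a ≡ -11, b ≡ -133331. Check v ∈ {∞, 2, 3, 5, 11, 13, 17, 19, 23, 31}.
v=11: a=11^3·(≡7), b=11^5·(≡9) mod 11; (7|11)=-1, (9|11)=+1; (−1)^{3·5·5}·(-1)^5·(+1)^3 = +1.
v=23: a=23^2·(≡3), b=23^3·(≡17) mod 23; (3|23)=+1, (17|23)=-1; (−1)^{2·3·11}·(+1)^3·(-1)^2 = +1.
v=5: a=5^0·(≡1), b=5^2·(≡1) mod 5; (1|5)=+1, (1|5)=+1; (−1)^{0·2·2}·(+1)^2·(+1)^0 = +1.
v=3: a=3^-2·(≡1), b=3^0·(≡1) mod 3; (1|3)=+1, (1|3)=+1; (−1)^{-2·0·1}·(+1)^0·(+1)^-2 = +1.
v=∞: -11 < 0 and -133331 < 0  ⇒  (a,b)_∞ = -1.
v=31: a=31^2·(≡4), b=31^3·(≡18) mod 31; (4|31)=+1, (18|31)=+1; (−1)^{2·3·15}·(+1)^3·(+1)^2 = +1.
v=13: a=13^-4·(≡8), b=13^-8·(≡1) mod 13; (8|13)=-1, (1|13)=+1; (−1)^{-4·-8·6}·(-1)^-8·(+1)^-4 = +1.
v=17: a=17^2·(≡11), b=17^3·(≡14) mod 17; (11|17)=-1, (14|17)=-1; (−1)^{2·3·8}·(-1)^3·(-1)^2 = -1.
v=19: a=19^2·(≡12), b=19^4·(≡11) mod 19; (12|19)=-1, (11|19)=+1; (−1)^{2·4·9}·(-1)^4·(+1)^2 = +1.
v=2: v_2(a)=16, v_2(b)=14; units ≡ 5, 5 (mod 8); ε·ε+αω+βω = 0·0+16·1+14·1 ≡ 0  ⇒  (a,b)_2 = +1.
Ram(-11, -133331) = {17, ∞}; no ℚ_17-point on the conic.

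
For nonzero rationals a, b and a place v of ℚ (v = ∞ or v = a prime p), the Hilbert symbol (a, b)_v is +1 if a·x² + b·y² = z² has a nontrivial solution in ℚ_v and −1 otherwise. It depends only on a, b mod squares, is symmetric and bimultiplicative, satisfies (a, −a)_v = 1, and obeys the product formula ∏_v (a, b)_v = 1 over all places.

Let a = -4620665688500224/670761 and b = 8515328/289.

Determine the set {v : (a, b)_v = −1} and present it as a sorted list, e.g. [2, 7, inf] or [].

[2, 11, 19, 31]

Mod squares: a ≡ -15466, b ≡ 33263. Check v ∈ {∞, 2, 3, 7, 11, 13, 17, 19, 29, 31, 37}.
v=17: a=17^0·(≡2), b=17^-2·(≡11) mod 17; (2|17)=+1, (11|17)=-1; (−1)^{0·-2·8}·(+1)^-2·(-1)^0 = +1.
v=29: a=29^2·(≡4), b=29^1·(≡22) mod 29; (4|29)=+1, (22|29)=+1; (−1)^{2·1·14}·(+1)^1·(+1)^2 = +1.
v=∞: -15466 < 0 and 33263 > 0  ⇒  (a,b)_∞ = +1.
v=3: a=3^-4·(≡2), b=3^0·(≡2) mod 3; (2|3)=-1, (2|3)=-1; (−1)^{-4·0·1}·(-1)^0·(-1)^-4 = +1.
v=7: a=7^-2·(≡2), b=7^0·(≡5) mod 7; (2|7)=+1, (5|7)=-1; (−1)^{-2·0·3}·(+1)^0·(-1)^-2 = +1.
v=11: a=11^1·(≡10), b=11^0·(≡10) mod 11; (10|11)=-1, (10|11)=-1; (−1)^{1·0·5}·(-1)^0·(-1)^1 = -1.
v=37: a=37^1·(≡28), b=37^1·(≡10) mod 37; (28|37)=+1, (10|37)=+1; (−1)^{1·1·18}·(+1)^1·(+1)^1 = +1.
v=31: a=31^2·(≡26), b=31^1·(≡9) mod 31; (26|31)=-1, (9|31)=+1; (−1)^{2·1·15}·(-1)^1·(+1)^2 = -1.
v=2: v_2(a)=11, v_2(b)=8; units ≡ 3, 7 (mod 8); ε·ε+αω+βω = 1·1+11·0+8·1 ≡ 1  ⇒  (a,b)_2 = -1.
v=13: a=13^-2·(≡10), b=13^0·(≡1) mod 13; (10|13)=+1, (1|13)=+1; (−1)^{-2·0·6}·(+1)^0·(+1)^-2 = +1.
v=19: a=19^3·(≡3), b=19^0·(≡15) mod 19; (3|19)=-1, (15|19)=-1; (−1)^{3·0·9}·(-1)^0·(-1)^3 = -1.
Ram(-15466, 33263) = {2, 11, 19, 31}; no ℚ_2-point on the conic.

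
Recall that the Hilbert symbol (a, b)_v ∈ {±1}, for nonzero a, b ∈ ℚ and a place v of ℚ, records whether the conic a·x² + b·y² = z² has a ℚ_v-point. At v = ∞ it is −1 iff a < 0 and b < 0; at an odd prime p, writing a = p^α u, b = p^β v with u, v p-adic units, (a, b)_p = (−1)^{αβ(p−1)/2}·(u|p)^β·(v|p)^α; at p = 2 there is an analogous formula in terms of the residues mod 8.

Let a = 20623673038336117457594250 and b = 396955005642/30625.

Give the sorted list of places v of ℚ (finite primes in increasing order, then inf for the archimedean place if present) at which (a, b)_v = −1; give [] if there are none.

Mod squares: a ≡ 153216570, b ≡ 566618. Check v ∈ {∞, 2, 3, 5, 7, 13, 19, 23, 29, 31, 37}.
v=29: a=29^1·(≡25), b=29^0·(≡24) mod 29; (25|29)=+1, (24|29)=+1; (−1)^{1·0·14}·(+1)^0·(+1)^1 = +1.
v=3: a=3^1·(≡1), b=3^6·(≡2) mod 3; (1|3)=+1, (2|3)=-1; (−1)^{1·6·1}·(+1)^6·(-1)^1 = -1.
v=19: a=19^3·(≡18), b=19^1·(≡9) mod 19; (18|19)=-1, (9|19)=+1; (−1)^{3·1·9}·(-1)^1·(+1)^3 = +1.
v=7: a=7^2·(≡3), b=7^-2·(≡3) mod 7; (3|7)=-1, (3|7)=-1; (−1)^{2·-2·3}·(-1)^-2·(-1)^2 = +1.
v=5: a=5^3·(≡4), b=5^-4·(≡3) mod 5; (4|5)=+1, (3|5)=-1; (−1)^{3·-4·2}·(+1)^-4·(-1)^3 = -1.
v=31: a=31^3·(≡14), b=31^3·(≡2) mod 31; (14|31)=+1, (2|31)=+1; (−1)^{3·3·15}·(+1)^3·(+1)^3 = -1.
v=23: a=23^1·(≡2), b=23^0·(≡13) mod 23; (2|23)=+1, (13|23)=+1; (−1)^{1·0·11}·(+1)^0·(+1)^1 = +1.
v=37: a=37^4·(≡2), b=37^1·(≡4) mod 37; (2|37)=-1, (4|37)=+1; (−1)^{4·1·18}·(-1)^1·(+1)^4 = -1.
v=∞: 153216570 > 0 and 566618 > 0  ⇒  (a,b)_∞ = +1.
v=13: a=13^3·(≡12), b=13^1·(≡12) mod 13; (12|13)=+1, (12|13)=+1; (−1)^{3·1·6}·(+1)^1·(+1)^3 = +1.
v=2: v_2(a)=1, v_2(b)=1; units ≡ 5, 5 (mod 8); ε·ε+αω+βω = 0·0+1·1+1·1 ≡ 0  ⇒  (a,b)_2 = +1.
Ram(153216570, 566618) = {3, 5, 31, 37}; no ℚ_3-point on the conic.

[3, 5, 31, 37]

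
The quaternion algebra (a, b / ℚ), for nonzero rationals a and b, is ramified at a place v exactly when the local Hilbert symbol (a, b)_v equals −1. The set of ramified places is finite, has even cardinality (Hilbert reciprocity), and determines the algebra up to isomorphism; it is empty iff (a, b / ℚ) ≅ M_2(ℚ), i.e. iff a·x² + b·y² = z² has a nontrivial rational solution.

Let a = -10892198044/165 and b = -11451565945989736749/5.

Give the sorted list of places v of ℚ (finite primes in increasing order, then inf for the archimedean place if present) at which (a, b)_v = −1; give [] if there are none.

[3, 5, 29, inf]

(a, b) ≡ (-64515, -145) mod (ℚ^×)²; places V = {2, 3, 5, 7, 11, 13, 17, 23, 29, ∞}.
(a,b)_11: α=-1, u≡5; β=0, v≡1 (mod 11); (5|11)=+1, (1|11)=+1; sign (−1)^0·+1^0·+1^-1 = +1.
(a,b)_7: α=2, u≡1; β=4, v≡1 (mod 7); (1|7)=+1, (1|7)=+1; sign (−1)^0·+1^4·+1^2 = +1.
(a,b)_5: α=-1, u≡2; β=-1, v≡1 (mod 5); (2|5)=-1, (1|5)=+1; sign (−1)^0·-1^-1·+1^-1 = -1.
(a,b)_13: α=2, u≡12; β=2, v≡5 (mod 13); (12|13)=+1, (5|13)=-1; sign (−1)^0·+1^2·-1^2 = +1.
(a,b)_17: α=1, u≡2; β=2, v≡16 (mod 17); (2|17)=+1, (16|17)=+1; sign (−1)^0·+1^2·+1^1 = +1.
(a,b)_3: α=-1, u≡2; β=2, v≡2 (mod 3); (2|3)=-1, (2|3)=-1; sign (−1)^0·-1^2·-1^-1 = -1.
(a,b)_∞: sgn(-64515)=−, sgn(-145)=−, so -1.
(a,b)_23: α=1, u≡9; β=2, v≡16 (mod 23); (9|23)=+1, (16|23)=+1; sign (−1)^0·+1^2·+1^1 = +1.
(a,b)_2: α=2, β=0; u≡5, v≡7 (mod 8); ε(u)ε(v)=0·1, αω(v)=2·0, βω(u)=0·1; sum ≡ 0  ⇒  +1.
(a,b)_29: α=2, u≡19; β=5, v≡1 (mod 29); (19|29)=-1, (1|29)=+1; sign (−1)^0·-1^5·+1^2 = -1.
|Ram(-64515, -145)| = 4, even; anisotropic at {3, 5, 29, ∞}.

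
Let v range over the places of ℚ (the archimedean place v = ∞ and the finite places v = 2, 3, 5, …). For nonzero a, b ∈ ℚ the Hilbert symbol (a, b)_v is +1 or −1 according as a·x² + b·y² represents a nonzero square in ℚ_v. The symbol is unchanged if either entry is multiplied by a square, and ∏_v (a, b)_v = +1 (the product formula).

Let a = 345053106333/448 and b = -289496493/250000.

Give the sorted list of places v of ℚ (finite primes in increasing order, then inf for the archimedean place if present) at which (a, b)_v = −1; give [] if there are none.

[2, 23]

(a, b) ≡ (19605131, -13) mod (ℚ^×)²; places V = {2, 3, 5, 7, 11, 13, 17, 19, 23, 29, ∞}.
(a,b)_∞: sgn(19605131)=+, sgn(-13)=−, so +1.
(a,b)_7: α=-1, u≡5; β=0, v≡4 (mod 7); (5|7)=-1, (4|7)=+1; sign (−1)^0·-1^0·+1^-1 = +1.
(a,b)_5: α=0, u≡1; β=-6, v≡2 (mod 5); (1|5)=+1, (2|5)=-1; sign (−1)^0·+1^-6·-1^0 = +1.
(a,b)_13: α=3, u≡3; β=3, v≡9 (mod 13); (3|13)=+1, (9|13)=+1; sign (−1)^0·+1^3·+1^3 = +1.
(a,b)_11: α=0, u≡7; β=4, v≡9 (mod 11); (7|11)=-1, (9|11)=+1; sign (−1)^0·-1^4·+1^0 = +1.
(a,b)_29: α=1, u≡16; β=0, v≡28 (mod 29); (16|29)=+1, (28|29)=+1; sign (−1)^0·+1^0·+1^1 = +1.
(a,b)_17: α=1, u≡12; β=0, v≡4 (mod 17); (12|17)=-1, (4|17)=+1; sign (−1)^0·-1^0·+1^1 = +1.
(a,b)_3: α=6, u≡2; β=2, v≡2 (mod 3); (2|3)=-1, (2|3)=-1; sign (−1)^0·-1^2·-1^6 = +1.
(a,b)_19: α=1, u≡4; β=0, v≡5 (mod 19); (4|19)=+1, (5|19)=+1; sign (−1)^0·+1^0·+1^1 = +1.
(a,b)_23: α=1, u≡19; β=0, v≡7 (mod 23); (19|23)=-1, (7|23)=-1; sign (−1)^0·-1^0·-1^1 = -1.
(a,b)_2: α=-6, β=-4; u≡3, v≡3 (mod 8); ε(u)ε(v)=1·1, αω(v)=-6·1, βω(u)=-4·1; sum ≡ 1  ⇒  -1.
Ram(19605131, -13) = {2, 23}; no ℚ_2-point on the conic.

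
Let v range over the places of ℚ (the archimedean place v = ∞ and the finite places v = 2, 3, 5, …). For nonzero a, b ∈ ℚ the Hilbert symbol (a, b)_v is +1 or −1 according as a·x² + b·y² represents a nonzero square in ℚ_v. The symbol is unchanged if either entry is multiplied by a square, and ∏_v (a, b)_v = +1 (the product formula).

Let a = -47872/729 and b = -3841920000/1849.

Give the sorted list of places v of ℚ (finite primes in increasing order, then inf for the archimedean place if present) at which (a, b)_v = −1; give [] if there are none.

Mod squares: a ≡ -187, b ≡ -667. Check v ∈ {∞, 2, 3, 5, 11, 17, 23, 29, 43}.
v=17: a=17^1·(≡14), b=17^0·(≡9) mod 17; (14|17)=-1, (9|17)=+1; (−1)^{1·0·8}·(-1)^0·(+1)^1 = +1.
v=11: a=11^1·(≡5), b=11^0·(≡5) mod 11; (5|11)=+1, (5|11)=+1; (−1)^{1·0·5}·(+1)^0·(+1)^1 = +1.
v=2: v_2(a)=8, v_2(b)=10; units ≡ 5, 5 (mod 8); ε·ε+αω+βω = 0·0+8·1+10·1 ≡ 0  ⇒  (a,b)_2 = +1.
v=3: a=3^-6·(≡2), b=3^2·(≡2) mod 3; (2|3)=-1, (2|3)=-1; (−1)^{-6·2·1}·(-1)^2·(-1)^-6 = +1.
v=23: a=23^0·(≡21), b=23^1·(≡11) mod 23; (21|23)=-1, (11|23)=-1; (−1)^{0·1·11}·(-1)^1·(-1)^0 = -1.
v=43: a=43^0·(≡28), b=43^-2·(≡11) mod 43; (28|43)=-1, (11|43)=+1; (−1)^{0·-2·21}·(-1)^-2·(+1)^0 = +1.
v=∞: -187 < 0 and -667 < 0  ⇒  (a,b)_∞ = -1.
v=29: a=29^0·(≡9), b=29^1·(≡16) mod 29; (9|29)=+1, (16|29)=+1; (−1)^{0·1·14}·(+1)^1·(+1)^0 = +1.
v=5: a=5^0·(≡2), b=5^4·(≡2) mod 5; (2|5)=-1, (2|5)=-1; (−1)^{0·4·2}·(-1)^4·(-1)^0 = +1.
Ram(-187, -667) = {23, ∞}; no ℚ_23-point on the conic.

[23, inf]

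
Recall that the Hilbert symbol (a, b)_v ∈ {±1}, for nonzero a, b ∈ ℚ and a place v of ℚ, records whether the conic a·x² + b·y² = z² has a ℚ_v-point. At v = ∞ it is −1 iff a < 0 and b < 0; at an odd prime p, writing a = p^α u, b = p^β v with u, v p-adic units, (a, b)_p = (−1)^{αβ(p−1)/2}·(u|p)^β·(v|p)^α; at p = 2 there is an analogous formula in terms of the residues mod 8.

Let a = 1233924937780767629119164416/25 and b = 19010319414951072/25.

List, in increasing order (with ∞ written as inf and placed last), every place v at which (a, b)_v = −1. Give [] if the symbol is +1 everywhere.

[3, 17, 19, 29]

Mod squares: a ≡ 130169, b ≡ 70122. Check v ∈ {∞, 2, 3, 5, 13, 17, 19, 29, 31}.
v=31: a=31^5·(≡2), b=31^3·(≡6) mod 31; (2|31)=+1, (6|31)=-1; (−1)^{5·3·15}·(+1)^3·(-1)^5 = +1.
v=2: v_2(a)=12, v_2(b)=5; units ≡ 1, 5 (mod 8); ε·ε+αω+βω = 0·0+12·1+5·0 ≡ 0  ⇒  (a,b)_2 = +1.
v=29: a=29^2·(≡14), b=29^1·(≡15) mod 29; (14|29)=-1, (15|29)=-1; (−1)^{2·1·14}·(-1)^1·(-1)^2 = -1.
v=17: a=17^3·(≡10), b=17^2·(≡12) mod 17; (10|17)=-1, (12|17)=-1; (−1)^{3·2·8}·(-1)^2·(-1)^3 = -1.
v=13: a=13^5·(≡9), b=13^3·(≡1) mod 13; (9|13)=+1, (1|13)=+1; (−1)^{5·3·6}·(+1)^3·(+1)^5 = +1.
v=∞: 130169 > 0 and 70122 > 0  ⇒  (a,b)_∞ = +1.
v=19: a=19^3·(≡1), b=19^2·(≡15) mod 19; (1|19)=+1, (15|19)=-1; (−1)^{3·2·9}·(+1)^2·(-1)^3 = -1.
v=5: a=5^-2·(≡1), b=5^-2·(≡2) mod 5; (1|5)=+1, (2|5)=-1; (−1)^{-2·-2·2}·(+1)^-2·(-1)^-2 = +1.
v=3: a=3^0·(≡2), b=3^1·(≡1) mod 3; (2|3)=-1, (1|3)=+1; (−1)^{0·1·1}·(-1)^1·(+1)^0 = -1.
(130169, 70122 / ℚ) ramifies at {3, 17, 19, 29}: a division algebra.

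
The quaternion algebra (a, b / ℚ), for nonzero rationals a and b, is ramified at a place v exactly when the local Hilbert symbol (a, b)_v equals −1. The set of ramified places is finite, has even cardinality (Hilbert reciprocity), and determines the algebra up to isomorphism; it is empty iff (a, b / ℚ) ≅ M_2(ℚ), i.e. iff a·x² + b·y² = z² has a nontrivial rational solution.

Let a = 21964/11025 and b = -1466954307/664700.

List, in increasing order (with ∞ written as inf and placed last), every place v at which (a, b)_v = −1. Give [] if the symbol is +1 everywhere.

Mod squares: a ≡ 19, b ≡ -69. Check v ∈ {∞, 2, 3, 5, 7, 13, 17, 19, 23}.
v=17: a=17^2·(≡16), b=17^-2·(≡4) mod 17; (16|17)=+1, (4|17)=+1; (−1)^{2·-2·8}·(+1)^-2·(+1)^2 = +1.
v=7: a=7^-2·(≡5), b=7^2·(≡2) mod 7; (5|7)=-1, (2|7)=+1; (−1)^{-2·2·3}·(-1)^2·(+1)^-2 = +1.
v=2: v_2(a)=2, v_2(b)=-2; units ≡ 3, 3 (mod 8); ε·ε+αω+βω = 1·1+2·1+-2·1 ≡ 1  ⇒  (a,b)_2 = -1.
v=5: a=5^-2·(≡4), b=5^-2·(≡1) mod 5; (4|5)=+1, (1|5)=+1; (−1)^{-2·-2·2}·(+1)^-2·(+1)^-2 = +1.
v=23: a=23^0·(≡20), b=23^-1·(≡21) mod 23; (20|23)=-1, (21|23)=-1; (−1)^{0·-1·11}·(-1)^-1·(-1)^0 = -1.
v=13: a=13^0·(≡7), b=13^2·(≡4) mod 13; (7|13)=-1, (4|13)=+1; (−1)^{0·2·6}·(-1)^2·(+1)^0 = +1.
v=∞: 19 > 0 and -69 < 0  ⇒  (a,b)_∞ = +1.
v=19: a=19^1·(≡7), b=19^0·(≡17) mod 19; (7|19)=+1, (17|19)=+1; (−1)^{1·0·9}·(+1)^0·(+1)^1 = +1.
v=3: a=3^-2·(≡1), b=3^11·(≡1) mod 3; (1|3)=+1, (1|3)=+1; (−1)^{-2·11·1}·(+1)^11·(+1)^-2 = +1.
|Ram(19, -69)| = 2, even; anisotropic at {2, 23}.

[2, 23]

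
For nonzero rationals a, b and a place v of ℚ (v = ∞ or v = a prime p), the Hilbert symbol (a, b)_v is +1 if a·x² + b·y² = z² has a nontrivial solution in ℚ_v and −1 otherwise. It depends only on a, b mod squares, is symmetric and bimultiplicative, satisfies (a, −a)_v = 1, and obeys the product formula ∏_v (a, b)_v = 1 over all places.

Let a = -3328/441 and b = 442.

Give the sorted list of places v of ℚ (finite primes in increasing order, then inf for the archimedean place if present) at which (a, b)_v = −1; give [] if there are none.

[2, 13]

(a, b) ≡ (-13, 442) mod (ℚ^×)²; places V = {2, 3, 7, 13, 17, ∞}.
(a,b)_7: α=-2, u≡2; β=0, v≡1 (mod 7); (2|7)=+1, (1|7)=+1; sign (−1)^0·+1^0·+1^-2 = +1.
(a,b)_2: α=8, β=1; u≡3, v≡5 (mod 8); ε(u)ε(v)=1·0, αω(v)=8·1, βω(u)=1·1; sum ≡ 1  ⇒  -1.
(a,b)_3: α=-2, u≡2; β=0, v≡1 (mod 3); (2|3)=-1, (1|3)=+1; sign (−1)^0·-1^0·+1^-2 = +1.
(a,b)_17: α=0, u≡13; β=1, v≡9 (mod 17); (13|17)=+1, (9|17)=+1; sign (−1)^0·+1^1·+1^0 = +1.
(a,b)_13: α=1, u≡9; β=1, v≡8 (mod 13); (9|13)=+1, (8|13)=-1; sign (−1)^0·+1^1·-1^1 = -1.
(a,b)_∞: sgn(-13)=−, sgn(442)=+, so +1.
(-13, 442 / ℚ) ramifies at {2, 13}: a division algebra.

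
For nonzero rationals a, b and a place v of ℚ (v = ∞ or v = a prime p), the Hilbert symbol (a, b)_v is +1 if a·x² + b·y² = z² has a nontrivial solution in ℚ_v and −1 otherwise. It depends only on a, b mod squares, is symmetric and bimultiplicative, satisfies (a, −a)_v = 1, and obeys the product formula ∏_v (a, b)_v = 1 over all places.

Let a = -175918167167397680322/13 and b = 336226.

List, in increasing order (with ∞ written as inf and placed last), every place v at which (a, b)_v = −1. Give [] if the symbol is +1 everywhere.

[2, 13, 17, 29]

Mod squares: a ≡ -257114, b ≡ 336226. Check v ∈ {∞, 2, 3, 11, 13, 17, 29, 31}.
v=∞: -257114 < 0 and 336226 > 0  ⇒  (a,b)_∞ = +1.
v=3: a=3^2·(≡1), b=3^0·(≡1) mod 3; (1|3)=+1, (1|3)=+1; (−1)^{2·0·1}·(+1)^0·(+1)^2 = +1.
v=11: a=11^5·(≡9), b=11^1·(≡8) mod 11; (9|11)=+1, (8|11)=-1; (−1)^{5·1·5}·(+1)^1·(-1)^5 = +1.
v=31: a=31^3·(≡5), b=31^1·(≡27) mod 31; (5|31)=+1, (27|31)=-1; (−1)^{3·1·15}·(+1)^1·(-1)^3 = +1.
v=17: a=17^4·(≡14), b=17^1·(≡7) mod 17; (14|17)=-1, (7|17)=-1; (−1)^{4·1·8}·(-1)^1·(-1)^4 = -1.
v=2: v_2(a)=1, v_2(b)=1; units ≡ 3, 1 (mod 8); ε·ε+αω+βω = 1·0+1·0+1·1 ≡ 1  ⇒  (a,b)_2 = -1.
v=29: a=29^3·(≡10), b=29^1·(≡23) mod 29; (10|29)=-1, (23|29)=+1; (−1)^{3·1·14}·(-1)^1·(+1)^3 = -1.
v=13: a=13^-1·(≡2), b=13^0·(≡7) mod 13; (2|13)=-1, (7|13)=-1; (−1)^{-1·0·6}·(-1)^0·(-1)^-1 = -1.
(-257114, 336226 / ℚ) ramifies at {2, 13, 17, 29}: a division algebra.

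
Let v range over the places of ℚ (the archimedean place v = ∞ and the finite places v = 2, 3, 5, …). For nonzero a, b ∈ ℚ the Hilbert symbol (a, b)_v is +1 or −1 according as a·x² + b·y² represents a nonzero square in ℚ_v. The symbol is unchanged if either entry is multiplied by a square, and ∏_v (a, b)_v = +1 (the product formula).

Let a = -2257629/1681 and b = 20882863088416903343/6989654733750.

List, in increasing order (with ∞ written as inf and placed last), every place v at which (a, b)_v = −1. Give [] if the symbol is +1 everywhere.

(a, b) ≡ (-1221, 2442) mod (ℚ^×)²; places V = {2, 3, 5, 7, 11, 13, 37, 41, 43, ∞}.
(a,b)_43: α=2, u≡28; β=6, v≡30 (mod 43); (28|43)=-1, (30|43)=-1; sign (−1)^0·-1^6·-1^2 = +1.
(a,b)_37: α=1, u≡9; β=3, v≡19 (mod 37); (9|37)=+1, (19|37)=-1; sign (−1)^0·+1^3·-1^1 = -1.
(a,b)_13: α=0, u≡4; β=-2, v≡2 (mod 13); (4|13)=+1, (2|13)=-1; sign (−1)^0·+1^-2·-1^0 = +1.
(a,b)_41: α=-2, u≡36; β=-2, v≡31 (mod 41); (36|41)=+1, (31|41)=+1; sign (−1)^0·+1^-2·+1^-2 = +1.
(a,b)_2: α=0, β=-1; u≡3, v≡5 (mod 8); ε(u)ε(v)=1·0, αω(v)=0·1, βω(u)=-1·1; sum ≡ 1  ⇒  -1.
(a,b)_11: α=1, u≡6; β=3, v≡8 (mod 11); (6|11)=-1, (8|11)=-1; sign (−1)^1·-1^3·-1^1 = -1.
(a,b)_7: α=0, u≡4; β=2, v≡5 (mod 7); (4|7)=+1, (5|7)=-1; sign (−1)^0·+1^2·-1^0 = +1.
(a,b)_3: α=1, u≡1; β=-9, v≡1 (mod 3); (1|3)=+1, (1|3)=+1; sign (−1)^1·+1^-9·+1^1 = -1.
(a,b)_∞: sgn(-1221)=−, sgn(2442)=+, so +1.
(a,b)_5: α=0, u≡1; β=-4, v≡2 (mod 5); (1|5)=+1, (2|5)=-1; sign (−1)^0·+1^-4·-1^0 = +1.
Ram(-1221, 2442) = {2, 3, 11, 37}; no ℚ_2-point on the conic.

[2, 3, 11, 37]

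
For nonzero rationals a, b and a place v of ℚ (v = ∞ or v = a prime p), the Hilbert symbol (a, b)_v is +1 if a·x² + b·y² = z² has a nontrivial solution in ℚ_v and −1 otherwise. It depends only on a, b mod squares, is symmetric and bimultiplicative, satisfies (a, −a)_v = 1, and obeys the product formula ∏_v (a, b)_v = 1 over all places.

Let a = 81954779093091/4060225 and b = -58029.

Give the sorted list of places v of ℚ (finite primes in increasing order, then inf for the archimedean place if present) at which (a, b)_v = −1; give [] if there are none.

Mod squares: a ≡ 851, b ≡ -69. Check v ∈ {∞, 2, 3, 5, 13, 23, 29, 31, 37, 41}.
v=29: a=29^4·(≡8), b=29^2·(≡18) mod 29; (8|29)=-1, (18|29)=-1; (−1)^{4·2·14}·(-1)^2·(-1)^4 = +1.
v=5: a=5^-2·(≡4), b=5^0·(≡1) mod 5; (4|5)=+1, (1|5)=+1; (−1)^{-2·0·2}·(+1)^0·(+1)^-2 = +1.
v=∞: 851 > 0 and -69 < 0  ⇒  (a,b)_∞ = +1.
v=2: v_2(a)=0, v_2(b)=0; units ≡ 3, 3 (mod 8); ε·ε+αω+βω = 1·1+0·1+0·1 ≡ 1  ⇒  (a,b)_2 = -1.
v=3: a=3^4·(≡2), b=3^1·(≡1) mod 3; (2|3)=-1, (1|3)=+1; (−1)^{4·1·1}·(-1)^1·(+1)^4 = -1.
v=23: a=23^1·(≡17), b=23^1·(≡7) mod 23; (17|23)=-1, (7|23)=-1; (−1)^{1·1·11}·(-1)^1·(-1)^1 = -1.
v=31: a=31^-2·(≡7), b=31^0·(≡3) mod 31; (7|31)=+1, (3|31)=-1; (−1)^{-2·0·15}·(+1)^0·(-1)^-2 = +1.
v=41: a=41^2·(≡20), b=41^0·(≡27) mod 41; (20|41)=+1, (27|41)=-1; (−1)^{2·0·20}·(+1)^0·(-1)^2 = +1.
v=37: a=37^1·(≡15), b=37^0·(≡24) mod 37; (15|37)=-1, (24|37)=-1; (−1)^{1·0·18}·(-1)^0·(-1)^1 = -1.
v=13: a=13^-2·(≡8), b=13^0·(≡3) mod 13; (8|13)=-1, (3|13)=+1; (−1)^{-2·0·6}·(-1)^0·(+1)^-2 = +1.
Ram(851, -69) = {2, 3, 23, 37}; no ℚ_2-point on the conic.

[2, 3, 23, 37]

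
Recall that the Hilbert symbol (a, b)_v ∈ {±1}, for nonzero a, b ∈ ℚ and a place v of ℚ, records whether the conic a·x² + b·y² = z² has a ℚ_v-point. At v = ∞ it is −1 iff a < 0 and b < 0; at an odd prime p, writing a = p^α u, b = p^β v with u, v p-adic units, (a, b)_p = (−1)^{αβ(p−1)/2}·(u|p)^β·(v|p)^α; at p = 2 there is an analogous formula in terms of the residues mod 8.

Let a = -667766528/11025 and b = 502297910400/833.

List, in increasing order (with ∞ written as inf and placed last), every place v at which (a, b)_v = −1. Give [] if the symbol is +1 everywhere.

[13, 17]

Mod squares: a ≡ -2608463, b ≡ 44106738. Check v ∈ {∞, 2, 3, 5, 7, 11, 13, 17, 29, 31, 37}.
v=31: a=31^0·(≡19), b=31^1·(≡23) mod 31; (19|31)=+1, (23|31)=-1; (−1)^{0·1·15}·(+1)^1·(-1)^0 = +1.
v=11: a=11^1·(≡5), b=11^2·(≡9) mod 11; (5|11)=+1, (9|11)=+1; (−1)^{1·2·5}·(+1)^2·(+1)^1 = +1.
v=3: a=3^-2·(≡1), b=3^1·(≡2) mod 3; (1|3)=+1, (2|3)=-1; (−1)^{-2·1·1}·(+1)^1·(-1)^-2 = +1.
v=∞: -2608463 < 0 and 44106738 > 0  ⇒  (a,b)_∞ = +1.
v=17: a=17^1·(≡6), b=17^-1·(≡1) mod 17; (6|17)=-1, (1|17)=+1; (−1)^{1·-1·8}·(-1)^-1·(+1)^1 = -1.
v=13: a=13^1·(≡10), b=13^1·(≡8) mod 13; (10|13)=+1, (8|13)=-1; (−1)^{1·1·6}·(+1)^1·(-1)^1 = -1.
v=2: v_2(a)=8, v_2(b)=7; units ≡ 1, 1 (mod 8); ε·ε+αω+βω = 0·0+8·0+7·0 ≡ 0  ⇒  (a,b)_2 = +1.
v=5: a=5^-2·(≡2), b=5^2·(≡2) mod 5; (2|5)=-1, (2|5)=-1; (−1)^{-2·2·2}·(-1)^2·(-1)^-2 = +1.
v=7: a=7^-2·(≡5), b=7^-2·(≡2) mod 7; (5|7)=-1, (2|7)=+1; (−1)^{-2·-2·3}·(-1)^-2·(+1)^-2 = +1.
v=29: a=29^1·(≡18), b=29^1·(≡15) mod 29; (18|29)=-1, (15|29)=-1; (−1)^{1·1·14}·(-1)^1·(-1)^1 = +1.
v=37: a=37^1·(≡32), b=37^1·(≡2) mod 37; (32|37)=-1, (2|37)=-1; (−1)^{1·1·18}·(-1)^1·(-1)^1 = +1.
(-2608463, 44106738 / ℚ) ramifies at {13, 17}: a division algebra.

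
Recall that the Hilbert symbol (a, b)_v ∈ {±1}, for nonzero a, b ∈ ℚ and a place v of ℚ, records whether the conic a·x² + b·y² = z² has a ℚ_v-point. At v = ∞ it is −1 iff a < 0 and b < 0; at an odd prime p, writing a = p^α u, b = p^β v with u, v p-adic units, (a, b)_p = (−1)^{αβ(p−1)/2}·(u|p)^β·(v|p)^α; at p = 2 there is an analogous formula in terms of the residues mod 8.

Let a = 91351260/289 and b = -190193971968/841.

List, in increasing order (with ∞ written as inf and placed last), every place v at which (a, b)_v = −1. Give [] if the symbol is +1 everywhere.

[5, 7]

Mod squares: a ≡ 15015, b ≡ -1547. Check v ∈ {∞, 2, 3, 5, 7, 11, 13, 17, 29}.
v=∞: 15015 > 0 and -1547 < 0  ⇒  (a,b)_∞ = +1.
v=7: a=7^1·(≡5), b=7^3·(≡5) mod 7; (5|7)=-1, (5|7)=-1; (−1)^{1·3·3}·(-1)^3·(-1)^1 = -1.
v=17: a=17^-2·(≡9), b=17^1·(≡5) mod 17; (9|17)=+1, (5|17)=-1; (−1)^{-2·1·8}·(+1)^1·(-1)^-2 = +1.
v=5: a=5^1·(≡3), b=5^0·(≡2) mod 5; (3|5)=-1, (2|5)=-1; (−1)^{1·0·2}·(-1)^0·(-1)^1 = -1.
v=2: v_2(a)=2, v_2(b)=8; units ≡ 7, 5 (mod 8); ε·ε+αω+βω = 1·0+2·1+8·0 ≡ 0  ⇒  (a,b)_2 = +1.
v=11: a=11^1·(≡4), b=11^2·(≡4) mod 11; (4|11)=+1, (4|11)=+1; (−1)^{1·2·5}·(+1)^2·(+1)^1 = +1.
v=13: a=13^3·(≡2), b=13^1·(≡7) mod 13; (2|13)=-1, (7|13)=-1; (−1)^{3·1·6}·(-1)^1·(-1)^3 = +1.
v=3: a=3^3·(≡1), b=3^4·(≡1) mod 3; (1|3)=+1, (1|3)=+1; (−1)^{3·4·1}·(+1)^4·(+1)^3 = +1.
v=29: a=29^0·(≡16), b=29^-2·(≡15) mod 29; (16|29)=+1, (15|29)=-1; (−1)^{0·-2·14}·(+1)^-2·(-1)^0 = +1.
|Ram(15015, -1547)| = 2, even; anisotropic at {5, 7}.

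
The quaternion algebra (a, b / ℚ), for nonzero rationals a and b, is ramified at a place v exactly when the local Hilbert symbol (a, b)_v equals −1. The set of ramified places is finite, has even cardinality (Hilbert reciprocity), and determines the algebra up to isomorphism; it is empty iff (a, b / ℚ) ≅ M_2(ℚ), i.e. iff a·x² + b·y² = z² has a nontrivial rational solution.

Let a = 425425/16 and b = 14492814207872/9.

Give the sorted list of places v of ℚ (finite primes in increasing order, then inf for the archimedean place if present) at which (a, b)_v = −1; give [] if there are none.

Mod squares: a ≡ 17017, b ≡ 782. Check v ∈ {∞, 2, 3, 5, 7, 11, 13, 17, 23}.
v=17: a=17^1·(≡16), b=17^3·(≡7) mod 17; (16|17)=+1, (7|17)=-1; (−1)^{1·3·8}·(+1)^3·(-1)^1 = -1.
v=23: a=23^0·(≡14), b=23^1·(≡14) mod 23; (14|23)=-1, (14|23)=-1; (−1)^{0·1·11}·(-1)^1·(-1)^0 = -1.
v=2: v_2(a)=-4, v_2(b)=7; units ≡ 1, 7 (mod 8); ε·ε+αω+βω = 0·1+-4·0+7·0 ≡ 0  ⇒  (a,b)_2 = +1.
v=13: a=13^1·(≡10), b=13^2·(≡8) mod 13; (10|13)=+1, (8|13)=-1; (−1)^{1·2·6}·(+1)^2·(-1)^1 = -1.
v=3: a=3^0·(≡1), b=3^-2·(≡2) mod 3; (1|3)=+1, (2|3)=-1; (−1)^{0·-2·1}·(+1)^-2·(-1)^0 = +1.
v=∞: 17017 > 0 and 782 > 0  ⇒  (a,b)_∞ = +1.
v=5: a=5^2·(≡2), b=5^0·(≡3) mod 5; (2|5)=-1, (3|5)=-1; (−1)^{2·0·2}·(-1)^0·(-1)^2 = +1.
v=11: a=11^1·(≡2), b=11^2·(≡5) mod 11; (2|11)=-1, (5|11)=+1; (−1)^{1·2·5}·(-1)^2·(+1)^1 = +1.
v=7: a=7^1·(≡4), b=7^2·(≡3) mod 7; (4|7)=+1, (3|7)=-1; (−1)^{1·2·3}·(+1)^2·(-1)^1 = -1.
Ram(17017, 782) = {7, 13, 17, 23}; no ℚ_7-point on the conic.

[7, 13, 17, 23]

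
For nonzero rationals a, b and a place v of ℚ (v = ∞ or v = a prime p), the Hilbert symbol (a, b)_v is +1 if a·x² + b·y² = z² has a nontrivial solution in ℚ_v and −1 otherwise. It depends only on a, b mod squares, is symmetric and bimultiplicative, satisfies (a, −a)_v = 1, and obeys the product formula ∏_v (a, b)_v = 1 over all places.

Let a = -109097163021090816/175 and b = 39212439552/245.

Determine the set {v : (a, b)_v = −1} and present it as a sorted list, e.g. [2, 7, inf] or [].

[2, 5]

(a, b) ≡ (-1218, 2363790) mod (ℚ^×)²; places V = {2, 3, 5, 7, 11, 13, 19, 29, ∞}.
(a,b)_29: α=1, u≡20; β=1, v≡28 (mod 29); (20|29)=+1, (28|29)=+1; sign (−1)^0·+1^1·+1^1 = +1.
(a,b)_2: α=21, β=11; u≡7, v≡7 (mod 8); ε(u)ε(v)=1·1, αω(v)=21·0, βω(u)=11·0; sum ≡ 1  ⇒  -1.
(a,b)_13: α=2, u≡10; β=1, v≡3 (mod 13); (10|13)=+1, (3|13)=+1; sign (−1)^0·+1^1·+1^2 = +1.
(a,b)_∞: sgn(-1218)=−, sgn(2363790)=+, so +1.
(a,b)_19: α=2, u≡1; β=1, v≡17 (mod 19); (1|19)=+1, (17|19)=+1; sign (−1)^0·+1^1·+1^2 = +1.
(a,b)_5: α=-2, u≡2; β=-1, v≡3 (mod 5); (2|5)=-1, (3|5)=-1; sign (−1)^0·-1^-1·-1^-2 = -1.
(a,b)_3: α=5, u≡2; β=5, v≡1 (mod 3); (2|3)=-1, (1|3)=+1; sign (−1)^1·-1^5·+1^5 = +1.
(a,b)_11: α=2, u≡9; β=1, v≡5 (mod 11); (9|11)=+1, (5|11)=+1; sign (−1)^0·+1^1·+1^2 = +1.
(a,b)_7: α=-1, u≡4; β=-2, v≡4 (mod 7); (4|7)=+1, (4|7)=+1; sign (−1)^0·+1^-2·+1^-1 = +1.
(-1218, 2363790 / ℚ) ramifies at {2, 5}: a division algebra.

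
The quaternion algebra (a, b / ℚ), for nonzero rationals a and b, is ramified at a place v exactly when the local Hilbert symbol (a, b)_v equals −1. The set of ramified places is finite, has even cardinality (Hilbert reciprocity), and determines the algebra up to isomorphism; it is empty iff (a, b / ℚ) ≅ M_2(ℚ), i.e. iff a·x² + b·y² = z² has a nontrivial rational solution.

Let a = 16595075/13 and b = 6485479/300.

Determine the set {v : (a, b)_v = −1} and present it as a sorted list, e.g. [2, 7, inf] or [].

[3, 7, 13, 31]

Mod squares: a ≡ 176111, b ≡ 160797. Check v ∈ {∞, 2, 3, 5, 7, 11, 13, 19, 23, 31}.
v=23: a=23^1·(≡10), b=23^0·(≡8) mod 23; (10|23)=-1, (8|23)=+1; (−1)^{1·0·11}·(-1)^0·(+1)^1 = +1.
v=13: a=13^-1·(≡3), b=13^1·(≡8) mod 13; (3|13)=+1, (8|13)=-1; (−1)^{-1·1·6}·(+1)^1·(-1)^-1 = -1.
v=∞: 176111 > 0 and 160797 > 0  ⇒  (a,b)_∞ = +1.
v=7: a=7^2·(≡6), b=7^1·(≡2) mod 7; (6|7)=-1, (2|7)=+1; (−1)^{2·1·3}·(-1)^1·(+1)^2 = -1.
v=11: a=11^0·(≡1), b=11^2·(≡6) mod 11; (1|11)=+1, (6|11)=-1; (−1)^{0·2·5}·(+1)^2·(-1)^0 = +1.
v=5: a=5^2·(≡1), b=5^-2·(≡2) mod 5; (1|5)=+1, (2|5)=-1; (−1)^{2·-2·2}·(+1)^-2·(-1)^2 = +1.
v=31: a=31^1·(≡18), b=31^1·(≡1) mod 31; (18|31)=+1, (1|31)=+1; (−1)^{1·1·15}·(+1)^1·(+1)^1 = -1.
v=3: a=3^0·(≡2), b=3^-1·(≡1) mod 3; (2|3)=-1, (1|3)=+1; (−1)^{0·-1·1}·(-1)^-1·(+1)^0 = -1.
v=19: a=19^1·(≡4), b=19^1·(≡8) mod 19; (4|19)=+1, (8|19)=-1; (−1)^{1·1·9}·(+1)^1·(-1)^1 = +1.
v=2: v_2(a)=0, v_2(b)=-2; units ≡ 7, 5 (mod 8); ε·ε+αω+βω = 1·0+0·1+-2·0 ≡ 0  ⇒  (a,b)_2 = +1.
Ram(176111, 160797) = {3, 7, 13, 31}; no ℚ_3-point on the conic.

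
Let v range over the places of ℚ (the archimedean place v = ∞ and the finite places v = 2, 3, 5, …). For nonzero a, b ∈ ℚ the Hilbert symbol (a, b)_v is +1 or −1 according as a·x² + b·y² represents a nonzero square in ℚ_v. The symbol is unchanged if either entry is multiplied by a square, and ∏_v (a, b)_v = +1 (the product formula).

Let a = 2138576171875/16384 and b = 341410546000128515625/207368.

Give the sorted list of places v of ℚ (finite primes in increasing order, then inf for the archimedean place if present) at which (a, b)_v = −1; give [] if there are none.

[2, 5, 11, 19]

(a, b) ≡ (32395, 2) mod (ℚ^×)²; places V = {2, 3, 5, 7, 11, 13, 19, 23, 31, ∞}.
(a,b)_∞: sgn(32395)=+, sgn(2)=+, so +1.
(a,b)_7: α=0, u≡6; β=-2, v≡2 (mod 7); (6|7)=-1, (2|7)=+1; sign (−1)^0·-1^-2·+1^0 = +1.
(a,b)_31: α=1, u≡24; β=2, v≡14 (mod 31); (24|31)=-1, (14|31)=+1; sign (−1)^0·-1^2·+1^1 = +1.
(a,b)_13: α=2, u≡3; β=4, v≡5 (mod 13); (3|13)=+1, (5|13)=-1; sign (−1)^0·+1^4·-1^2 = +1.
(a,b)_3: α=0, u≡1; β=6, v≡2 (mod 3); (1|3)=+1, (2|3)=-1; sign (−1)^0·+1^6·-1^0 = +1.
(a,b)_23: α=0, u≡15; β=-2, v≡1 (mod 23); (15|23)=-1, (1|23)=+1; sign (−1)^0·-1^-2·+1^0 = +1.
(a,b)_2: α=-14, β=-3; u≡3, v≡1 (mod 8); ε(u)ε(v)=1·0, αω(v)=-14·0, βω(u)=-3·1; sum ≡ 1  ⇒  -1.
(a,b)_19: α=1, u≡13; β=2, v≡18 (mod 19); (13|19)=-1, (18|19)=-1; sign (−1)^0·-1^2·-1^1 = -1.
(a,b)_11: α=1, u≡8; β=2, v≡10 (mod 11); (8|11)=-1, (10|11)=-1; sign (−1)^0·-1^2·-1^1 = -1.
(a,b)_5: α=9, u≡4; β=8, v≡3 (mod 5); (4|5)=+1, (3|5)=-1; sign (−1)^0·+1^8·-1^9 = -1.
Ram(32395, 2) = {2, 5, 11, 19}; no ℚ_2-point on the conic.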